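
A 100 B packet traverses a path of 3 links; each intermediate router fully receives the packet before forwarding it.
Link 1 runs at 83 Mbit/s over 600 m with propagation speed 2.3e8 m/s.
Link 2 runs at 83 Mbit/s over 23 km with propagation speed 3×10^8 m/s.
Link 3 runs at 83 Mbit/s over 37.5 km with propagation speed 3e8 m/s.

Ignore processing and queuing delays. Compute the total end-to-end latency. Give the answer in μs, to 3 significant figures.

233 μs

L = 100 × 8 = 800 bits.
Transmission delay per hop = L/R = 800/83000000 = 9.63855 μs; 3 hops → 28.9157 μs.
Propagation delays (d/s per hop): 2.6087, 76.6667, 125 μs; sum = 204.275 μs.
End-to-end = 233 μs.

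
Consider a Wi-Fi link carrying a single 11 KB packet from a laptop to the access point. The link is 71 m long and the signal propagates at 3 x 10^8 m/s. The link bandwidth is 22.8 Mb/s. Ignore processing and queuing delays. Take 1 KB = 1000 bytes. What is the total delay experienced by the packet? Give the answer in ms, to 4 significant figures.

3.860 ms

L = 88000 bits.
Transmission delay = L/R = 88000 / 22800000 = 3.85965 ms.
Propagation delay = d/s = 71 m / 300000000 m/s = 0.000236667 ms.
Total = 3.860 ms.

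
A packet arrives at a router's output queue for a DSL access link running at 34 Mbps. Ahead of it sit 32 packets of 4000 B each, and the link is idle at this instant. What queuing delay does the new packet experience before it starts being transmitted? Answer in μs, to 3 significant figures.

Each queued packet: L/R = 32000/34000000 = 941.176 μs.
32 queued → 30117.6 μs.
Queuing delay = 30100 μs.

30100 μs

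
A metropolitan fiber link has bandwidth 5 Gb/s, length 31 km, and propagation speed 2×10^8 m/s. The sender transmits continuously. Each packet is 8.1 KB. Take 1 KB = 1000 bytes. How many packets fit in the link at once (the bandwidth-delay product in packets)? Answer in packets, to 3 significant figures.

Propagation delay = 31000 / 200000000 = 0.000155 s.
BDP = R × t_prop = 5000000000 × 0.000155 = 775000 bits.
In packets of 64800 bits: 12.0 packets.

12.0 packets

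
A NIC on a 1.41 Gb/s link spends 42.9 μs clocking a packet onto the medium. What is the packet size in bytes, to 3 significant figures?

L = R × t_tx = 1410000000 b/s × 4.29e-05 s = 60489 bits.
In bytes: 60489 / 8 = 7560 bytes.

7560 bytes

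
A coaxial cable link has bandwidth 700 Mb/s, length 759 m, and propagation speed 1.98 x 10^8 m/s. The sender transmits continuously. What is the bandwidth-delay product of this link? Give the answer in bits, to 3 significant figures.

2680 bits

Propagation delay = 759 / 198000000 = 3.83333e-06 s.
BDP = R × t_prop = 700000000 × 3.83333e-06 = 2683.33 bits.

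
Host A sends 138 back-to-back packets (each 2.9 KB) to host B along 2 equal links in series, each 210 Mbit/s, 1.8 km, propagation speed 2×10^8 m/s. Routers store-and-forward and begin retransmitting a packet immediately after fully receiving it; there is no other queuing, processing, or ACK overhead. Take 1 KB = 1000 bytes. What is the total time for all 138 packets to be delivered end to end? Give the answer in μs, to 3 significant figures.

Per-hop transmission t_tx = L/R = 23200/210000000 = 110.476 μs.
Per-hop propagation t_prop = 1800/200000000 = 9 μs.
Pipeline fill: first packet needs 2·t_tx to clear all hops; remaining 137 packets each add one t_tx.
Total = (2+138-1)·t_tx + 2·t_prop = 139·110.476 + 2·9 = 15400 μs.

15400 μs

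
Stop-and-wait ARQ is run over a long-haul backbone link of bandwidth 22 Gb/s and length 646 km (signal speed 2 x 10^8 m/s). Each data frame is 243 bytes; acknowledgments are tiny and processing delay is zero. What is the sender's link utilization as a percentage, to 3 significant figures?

0.00137 %

t_tx = L/R = 1944/22000000000 = 8.83636e-08 s.
t_prop = 646000/200000000 = 0.00323 s; RTT = 0.00646 s.
Cycle = t_tx + RTT = 0.00646009 s.
Utilization = t_tx / cycle = 8.83636e-08/0.00646009 = 0.00137 %.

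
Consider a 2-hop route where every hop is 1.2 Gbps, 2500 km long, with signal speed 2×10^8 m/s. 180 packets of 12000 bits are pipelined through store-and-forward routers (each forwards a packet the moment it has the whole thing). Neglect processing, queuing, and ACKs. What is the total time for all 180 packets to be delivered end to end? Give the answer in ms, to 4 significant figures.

Per-hop transmission t_tx = L/R = 12000/1200000000 = 0.01 ms.
Per-hop propagation t_prop = 2500000/200000000 = 12.5 ms.
Pipeline fill: first packet needs 2·t_tx to clear all hops; remaining 179 packets each add one t_tx.
Total = (2+180-1)·t_tx + 2·t_prop = 181·0.01 + 2·12.5 = 26.81 ms.

26.81 ms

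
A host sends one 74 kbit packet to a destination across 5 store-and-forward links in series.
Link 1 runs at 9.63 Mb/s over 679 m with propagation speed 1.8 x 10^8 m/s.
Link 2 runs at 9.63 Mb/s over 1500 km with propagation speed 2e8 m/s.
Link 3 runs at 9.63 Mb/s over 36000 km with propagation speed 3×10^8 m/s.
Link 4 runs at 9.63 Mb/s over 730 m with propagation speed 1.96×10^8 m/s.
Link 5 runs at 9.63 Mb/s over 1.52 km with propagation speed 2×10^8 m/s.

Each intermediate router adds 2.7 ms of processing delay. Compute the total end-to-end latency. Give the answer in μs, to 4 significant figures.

176700 μs

L = 74000 bits.
Transmission delay per hop = L/R = 74000/9630000 = 7684.32 μs; 5 hops → 38421.6 μs.
Propagation delays (d/s per hop): 3.77222, 7500, 120000, 3.72449, 7.6 μs; sum = 127515 μs.
Processing at 4 router(s): 4 × 2.7 ms = 10800 μs.
End-to-end = 176700 μs.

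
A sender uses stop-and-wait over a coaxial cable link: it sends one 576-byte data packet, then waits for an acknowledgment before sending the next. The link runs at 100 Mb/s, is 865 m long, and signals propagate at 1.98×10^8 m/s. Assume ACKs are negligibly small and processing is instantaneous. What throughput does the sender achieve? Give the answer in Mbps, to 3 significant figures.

t_tx = L/R = 4608/100000000 = 4.608e-05 s.
t_prop = 865/198000000 = 4.36869e-06 s; RTT = 8.73737e-06 s.
Cycle = t_tx + RTT = 5.48174e-05 s.
Throughput = L / cycle = 4608 / 5.48174e-05 = 84.1 Mbps.

84.1 Mbps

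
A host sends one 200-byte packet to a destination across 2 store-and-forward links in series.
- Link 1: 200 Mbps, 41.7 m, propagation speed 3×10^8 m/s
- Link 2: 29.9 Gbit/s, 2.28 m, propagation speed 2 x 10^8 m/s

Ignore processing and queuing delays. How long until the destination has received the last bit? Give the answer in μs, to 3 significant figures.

L = 200 × 8 = 1600 bits.
Transmission delays (L/R per hop): 8, 0.0535117 μs; sum = 8.05351 μs.
Propagation delays (d/s per hop): 0.139, 0.0114 μs; sum = 0.1504 μs.
End-to-end = 8.20 μs.

8.20 μs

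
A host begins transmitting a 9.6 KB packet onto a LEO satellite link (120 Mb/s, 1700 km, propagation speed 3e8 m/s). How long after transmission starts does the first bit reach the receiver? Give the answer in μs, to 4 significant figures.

5667 μs

First bit experiences only propagation delay: d/s = 1700000/300000000 = 5667 μs.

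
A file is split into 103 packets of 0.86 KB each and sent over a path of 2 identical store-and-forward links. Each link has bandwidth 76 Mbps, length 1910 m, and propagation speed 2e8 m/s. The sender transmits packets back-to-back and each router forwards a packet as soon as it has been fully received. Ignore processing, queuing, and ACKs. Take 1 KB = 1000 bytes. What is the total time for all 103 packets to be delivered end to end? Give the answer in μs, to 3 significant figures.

Per-hop transmission t_tx = L/R = 6880/76000000 = 90.5263 μs.
Per-hop propagation t_prop = 1910/200000000 = 9.55 μs.
Pipeline fill: first packet needs 2·t_tx to clear all hops; remaining 102 packets each add one t_tx.
Total = (2+103-1)·t_tx + 2·t_prop = 104·90.5263 + 2·9.55 = 9430 μs.

9430 μs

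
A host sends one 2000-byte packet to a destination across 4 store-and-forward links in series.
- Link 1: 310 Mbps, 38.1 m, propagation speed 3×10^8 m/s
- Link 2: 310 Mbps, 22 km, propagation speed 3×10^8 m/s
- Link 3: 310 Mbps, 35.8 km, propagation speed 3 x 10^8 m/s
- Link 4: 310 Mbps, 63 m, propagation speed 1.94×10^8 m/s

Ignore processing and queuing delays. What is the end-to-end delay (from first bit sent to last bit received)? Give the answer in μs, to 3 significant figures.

400 μs

L = 2000 × 8 = 16000 bits.
Transmission delay per hop = L/R = 16000/310000000 = 51.6129 μs; 4 hops → 206.452 μs.
Propagation delays (d/s per hop): 0.127, 73.3333, 119.333, 0.324742 μs; sum = 193.118 μs.
End-to-end = 400 μs.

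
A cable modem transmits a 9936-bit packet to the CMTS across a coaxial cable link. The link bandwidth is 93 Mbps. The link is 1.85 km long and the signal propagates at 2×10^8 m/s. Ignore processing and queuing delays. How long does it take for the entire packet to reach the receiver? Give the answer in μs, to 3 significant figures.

116 μs

Transmission delay = L/R = 9936 / 93000000 = 106.839 μs.
Propagation delay = d/s = 1850 m / 200000000 m/s = 9.25 μs.
Total = 116 μs.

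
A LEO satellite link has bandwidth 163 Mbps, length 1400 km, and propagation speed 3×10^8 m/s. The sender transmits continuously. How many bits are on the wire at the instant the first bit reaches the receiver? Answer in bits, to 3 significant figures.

Propagation delay = 1400000 / 300000000 = 0.00466667 s.
BDP = R × t_prop = 163000000 × 0.00466667 = 760667 bits.

761000 bits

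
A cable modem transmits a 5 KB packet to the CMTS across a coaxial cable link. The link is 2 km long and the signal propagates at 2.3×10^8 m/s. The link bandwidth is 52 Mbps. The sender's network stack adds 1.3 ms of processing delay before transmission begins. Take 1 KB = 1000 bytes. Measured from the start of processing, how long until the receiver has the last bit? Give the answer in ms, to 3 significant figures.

L = 40000 bits.
Transmission delay = L/R = 40000 / 52000000 = 0.769231 ms.
Propagation delay = d/s = 2000 m / 2.3e+08 m/s = 0.00869565 ms.
Plus processing delay 1.3 ms = 1.3 ms.
Total = 2.08 ms.

2.08 ms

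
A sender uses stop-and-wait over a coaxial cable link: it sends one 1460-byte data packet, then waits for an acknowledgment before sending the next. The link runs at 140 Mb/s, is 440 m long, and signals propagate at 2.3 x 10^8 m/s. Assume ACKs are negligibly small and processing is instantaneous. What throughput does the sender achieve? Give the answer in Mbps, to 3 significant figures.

t_tx = L/R = 11680/140000000 = 8.34286e-05 s.
t_prop = 440/2.3e+08 = 1.91304e-06 s; RTT = 3.82609e-06 s.
Cycle = t_tx + RTT = 8.72547e-05 s.
Throughput = L / cycle = 11680 / 8.72547e-05 = 134 Mbps.

134 Mbps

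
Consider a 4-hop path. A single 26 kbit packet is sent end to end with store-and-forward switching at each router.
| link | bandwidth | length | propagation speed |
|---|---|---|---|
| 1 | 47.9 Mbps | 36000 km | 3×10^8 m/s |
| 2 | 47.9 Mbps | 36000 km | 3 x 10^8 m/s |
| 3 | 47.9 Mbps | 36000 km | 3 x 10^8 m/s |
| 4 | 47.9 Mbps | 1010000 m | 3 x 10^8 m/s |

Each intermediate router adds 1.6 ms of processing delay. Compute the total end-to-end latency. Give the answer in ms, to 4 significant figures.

370.3 ms

L = 26000 bits.
Transmission delay per hop = L/R = 26000/47900000 = 0.542797 ms; 4 hops → 2.17119 ms.
Propagation delays (d/s per hop): 120, 120, 120, 3.36667 ms; sum = 363.367 ms.
Processing at 3 router(s): 3 × 1.6 ms = 4.8 ms.
End-to-end = 370.3 ms.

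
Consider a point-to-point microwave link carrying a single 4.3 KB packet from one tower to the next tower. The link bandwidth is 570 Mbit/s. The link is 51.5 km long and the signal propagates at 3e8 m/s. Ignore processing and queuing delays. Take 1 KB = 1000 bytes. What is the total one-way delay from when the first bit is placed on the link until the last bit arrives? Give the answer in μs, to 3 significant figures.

L = 34400 bits.
Transmission delay = L/R = 34400 / 570000000 = 60.3509 μs.
Propagation delay = d/s = 51500 m / 300000000 m/s = 171.667 μs.
Total = 232 μs.

232 μs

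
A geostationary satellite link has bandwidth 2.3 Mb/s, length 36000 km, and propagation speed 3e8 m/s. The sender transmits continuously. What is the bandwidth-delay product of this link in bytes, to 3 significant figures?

34500 bytes

Propagation delay = 36000000 / 300000000 = 0.12 s.
BDP = R × t_prop = 2300000 × 0.12 = 276000 bits.
In bytes: 276000/8 = 34500 bytes.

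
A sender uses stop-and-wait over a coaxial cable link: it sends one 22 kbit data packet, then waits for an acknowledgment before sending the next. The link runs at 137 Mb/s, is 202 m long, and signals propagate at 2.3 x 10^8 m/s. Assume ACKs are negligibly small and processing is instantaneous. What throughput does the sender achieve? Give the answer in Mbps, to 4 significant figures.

135.5 Mbps

t_tx = L/R = 22000/137000000 = 0.000160584 s.
t_prop = 202/2.3e+08 = 8.78261e-07 s; RTT = 1.75652e-06 s.
Cycle = t_tx + RTT = 0.00016234 s.
Throughput = L / cycle = 22000 / 0.00016234 = 135.5 Mbps.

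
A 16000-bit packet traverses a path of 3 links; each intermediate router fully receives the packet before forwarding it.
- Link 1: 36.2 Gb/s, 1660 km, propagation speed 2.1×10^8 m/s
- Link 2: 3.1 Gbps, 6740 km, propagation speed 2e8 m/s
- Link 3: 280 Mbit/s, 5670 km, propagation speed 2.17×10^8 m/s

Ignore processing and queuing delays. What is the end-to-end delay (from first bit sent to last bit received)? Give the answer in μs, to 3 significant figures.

67800 μs

Transmission delays (L/R per hop): 0.441989, 5.16129, 57.1429 μs; sum = 62.7461 μs.
Propagation delays (d/s per hop): 7904.76, 33700, 26129 μs; sum = 67733.8 μs.
End-to-end = 67800 μs.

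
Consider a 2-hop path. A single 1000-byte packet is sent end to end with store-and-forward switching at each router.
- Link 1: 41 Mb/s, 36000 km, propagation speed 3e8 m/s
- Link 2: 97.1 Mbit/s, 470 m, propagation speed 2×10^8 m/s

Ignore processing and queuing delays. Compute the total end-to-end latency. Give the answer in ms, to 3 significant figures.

120 ms

L = 1000 × 8 = 8000 bits.
Transmission delays (L/R per hop): 0.195122, 0.0823893 ms; sum = 0.277511 ms.
Propagation delays (d/s per hop): 120, 0.00235 ms; sum = 120.002 ms.
End-to-end = 120 ms.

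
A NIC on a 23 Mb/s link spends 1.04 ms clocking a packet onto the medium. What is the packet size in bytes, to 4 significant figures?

2990 bytes

L = R × t_tx = 23000000 b/s × 0.00104 s = 23920 bits.
In bytes: 23920 / 8 = 2990 bytes.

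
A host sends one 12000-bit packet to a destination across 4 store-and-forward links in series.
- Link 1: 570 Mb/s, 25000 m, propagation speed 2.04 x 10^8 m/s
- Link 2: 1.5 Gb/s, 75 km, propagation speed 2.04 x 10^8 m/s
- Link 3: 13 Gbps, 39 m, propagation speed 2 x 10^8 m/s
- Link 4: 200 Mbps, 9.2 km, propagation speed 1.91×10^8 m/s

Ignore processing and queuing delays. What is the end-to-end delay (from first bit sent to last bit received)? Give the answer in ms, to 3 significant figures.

Transmission delays (L/R per hop): 0.0210526, 0.008, 0.000923077, 0.06 ms; sum = 0.0899757 ms.
Propagation delays (d/s per hop): 0.122549, 0.367647, 0.000195, 0.0481675 ms; sum = 0.538559 ms.
End-to-end = 0.629 ms.

0.629 ms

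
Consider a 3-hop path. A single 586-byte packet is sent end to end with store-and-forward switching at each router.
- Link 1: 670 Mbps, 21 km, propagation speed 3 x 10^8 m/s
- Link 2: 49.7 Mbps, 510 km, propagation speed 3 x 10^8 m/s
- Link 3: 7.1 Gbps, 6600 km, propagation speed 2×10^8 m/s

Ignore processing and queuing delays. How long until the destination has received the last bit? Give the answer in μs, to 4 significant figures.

L = 586 × 8 = 4688 bits.
Transmission delays (L/R per hop): 6.99701, 94.326, 0.660282 μs; sum = 101.983 μs.
Propagation delays (d/s per hop): 70, 1700, 33000 μs; sum = 34770 μs.
End-to-end = 34870 μs.

34870 μs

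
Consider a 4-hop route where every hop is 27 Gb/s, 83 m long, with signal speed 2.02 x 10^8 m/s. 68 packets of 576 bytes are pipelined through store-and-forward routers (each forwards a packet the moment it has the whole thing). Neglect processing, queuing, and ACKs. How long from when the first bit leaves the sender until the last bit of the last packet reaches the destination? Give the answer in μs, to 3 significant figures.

Per-hop transmission t_tx = L/R = 4608/27000000000 = 0.170667 μs.
Per-hop propagation t_prop = 83/202000000 = 0.410891 μs.
Pipeline fill: first packet needs 4·t_tx to clear all hops; remaining 67 packets each add one t_tx.
Total = (4+68-1)·t_tx + 4·t_prop = 71·0.170667 + 4·0.410891 = 13.8 μs.

13.8 μs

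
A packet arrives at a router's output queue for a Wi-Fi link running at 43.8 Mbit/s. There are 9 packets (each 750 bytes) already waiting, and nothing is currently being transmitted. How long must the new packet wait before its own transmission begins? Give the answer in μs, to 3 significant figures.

Each queued packet: L/R = 6000/43800000 = 136.986 μs.
9 queued → 1232.88 μs.
Queuing delay = 1230 μs.

1230 μs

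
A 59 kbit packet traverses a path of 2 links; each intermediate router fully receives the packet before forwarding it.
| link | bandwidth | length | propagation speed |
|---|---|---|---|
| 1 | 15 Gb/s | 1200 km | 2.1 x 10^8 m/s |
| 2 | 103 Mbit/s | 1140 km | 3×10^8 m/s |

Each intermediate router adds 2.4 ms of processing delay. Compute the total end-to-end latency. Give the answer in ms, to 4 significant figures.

L = 59000 bits.
Transmission delays (L/R per hop): 0.00393333, 0.572816 ms; sum = 0.576749 ms.
Propagation delays (d/s per hop): 5.71429, 3.8 ms; sum = 9.51429 ms.
Processing at 1 router(s): 1 × 2.4 ms = 2.4 ms.
End-to-end = 12.49 ms.

12.49 ms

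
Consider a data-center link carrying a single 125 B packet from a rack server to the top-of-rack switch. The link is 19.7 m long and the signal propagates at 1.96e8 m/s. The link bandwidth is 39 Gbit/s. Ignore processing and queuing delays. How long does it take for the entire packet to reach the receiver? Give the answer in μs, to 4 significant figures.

L = 125 × 8 = 1000 bits.
Transmission delay = L/R = 1000 / 39000000000 = 0.025641 μs.
Propagation delay = d/s = 19.7 m / 196000000 m/s = 0.10051 μs.
Total = 0.1262 μs.

0.1262 μs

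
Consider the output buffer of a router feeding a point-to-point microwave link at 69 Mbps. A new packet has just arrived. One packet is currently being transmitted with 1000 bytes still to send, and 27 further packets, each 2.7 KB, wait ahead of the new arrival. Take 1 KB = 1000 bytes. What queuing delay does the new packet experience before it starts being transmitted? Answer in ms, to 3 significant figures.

8.57 ms

Each queued packet: L/R = 21600/69000000 = 0.313043 ms.
27 queued → 8.45217 ms.
Plus remaining 8000 bits of current packet: 0.115942 ms.
Queuing delay = 8.57 ms.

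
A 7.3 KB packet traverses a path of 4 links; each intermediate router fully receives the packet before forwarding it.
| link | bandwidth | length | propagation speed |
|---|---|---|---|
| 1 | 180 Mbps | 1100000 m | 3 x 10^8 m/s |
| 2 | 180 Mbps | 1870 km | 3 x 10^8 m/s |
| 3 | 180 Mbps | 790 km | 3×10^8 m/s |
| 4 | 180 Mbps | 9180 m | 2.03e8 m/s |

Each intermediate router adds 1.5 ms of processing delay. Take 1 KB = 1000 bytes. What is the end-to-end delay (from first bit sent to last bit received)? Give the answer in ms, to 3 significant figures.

18.4 ms

L = 58400 bits.
Transmission delay per hop = L/R = 58400/180000000 = 0.324444 ms; 4 hops → 1.29778 ms.
Propagation delays (d/s per hop): 3.66667, 6.23333, 2.63333, 0.0452217 ms; sum = 12.5786 ms.
Processing at 3 router(s): 3 × 1.5 ms = 4.5 ms.
End-to-end = 18.4 ms.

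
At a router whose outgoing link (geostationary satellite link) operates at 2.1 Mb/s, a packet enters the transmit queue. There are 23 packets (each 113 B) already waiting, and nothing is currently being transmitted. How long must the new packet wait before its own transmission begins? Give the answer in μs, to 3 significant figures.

Each queued packet: L/R = 904/2100000 = 430.476 μs.
23 queued → 9900.95 μs.
Queuing delay = 9900 μs.

9900 μs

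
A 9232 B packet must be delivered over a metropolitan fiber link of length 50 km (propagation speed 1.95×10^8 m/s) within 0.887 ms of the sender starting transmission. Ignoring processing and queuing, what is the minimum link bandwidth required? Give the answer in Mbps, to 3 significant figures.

117 Mbps

L = 73856 bits.
Propagation delay = 50000 / 195000000 = 0.25641 ms.
Transmission budget = 0.887 − 0.25641 = 0.63059 ms.
R ≥ L / t_tx = 73856 bits / 0.00063059 s = 117 Mbps.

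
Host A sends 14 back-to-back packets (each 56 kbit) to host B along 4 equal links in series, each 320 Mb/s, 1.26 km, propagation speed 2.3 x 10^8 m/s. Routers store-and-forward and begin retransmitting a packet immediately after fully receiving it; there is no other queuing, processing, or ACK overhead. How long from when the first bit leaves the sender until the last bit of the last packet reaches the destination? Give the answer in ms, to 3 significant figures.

Per-hop transmission t_tx = L/R = 56000/320000000 = 0.175 ms.
Per-hop propagation t_prop = 1260/2.3e+08 = 0.00547826 ms.
Pipeline fill: first packet needs 4·t_tx to clear all hops; remaining 13 packets each add one t_tx.
Total = (4+14-1)·t_tx + 4·t_prop = 17·0.175 + 4·0.00547826 = 3.00 ms.

3.00 ms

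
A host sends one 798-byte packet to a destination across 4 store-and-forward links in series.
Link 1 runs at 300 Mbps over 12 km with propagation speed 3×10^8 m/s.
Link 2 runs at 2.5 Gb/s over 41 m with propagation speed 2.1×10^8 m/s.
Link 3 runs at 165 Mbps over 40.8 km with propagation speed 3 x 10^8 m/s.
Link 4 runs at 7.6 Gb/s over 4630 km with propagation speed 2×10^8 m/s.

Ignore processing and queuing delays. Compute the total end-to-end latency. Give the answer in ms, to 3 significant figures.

L = 798 × 8 = 6384 bits.
Transmission delays (L/R per hop): 0.02128, 0.0025536, 0.0386909, 0.00084 ms; sum = 0.0633645 ms.
Propagation delays (d/s per hop): 0.04, 0.000195238, 0.136, 23.15 ms; sum = 23.3262 ms.
End-to-end = 23.4 ms.

23.4 ms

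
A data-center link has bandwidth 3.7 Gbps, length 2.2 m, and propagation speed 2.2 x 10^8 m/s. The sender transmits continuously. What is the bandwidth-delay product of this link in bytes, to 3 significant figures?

4.63 bytes

Propagation delay = 2.2 / 2.2e+08 = 1e-08 s.
BDP = R × t_prop = 3700000000 × 1e-08 = 37 bits.
In bytes: 37/8 = 4.63 bytes.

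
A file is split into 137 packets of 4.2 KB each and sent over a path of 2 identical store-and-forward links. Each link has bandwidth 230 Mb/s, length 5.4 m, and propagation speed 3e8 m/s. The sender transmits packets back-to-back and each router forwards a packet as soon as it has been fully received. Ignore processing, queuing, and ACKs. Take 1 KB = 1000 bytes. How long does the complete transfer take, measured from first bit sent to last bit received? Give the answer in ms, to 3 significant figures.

Per-hop transmission t_tx = L/R = 33600/230000000 = 0.146087 ms.
Per-hop propagation t_prop = 5.4/300000000 = 1.8e-05 ms.
Pipeline fill: first packet needs 2·t_tx to clear all hops; remaining 136 packets each add one t_tx.
Total = (2+137-1)·t_tx + 2·t_prop = 138·0.146087 + 2·1.8e-05 = 20.2 ms.

20.2 ms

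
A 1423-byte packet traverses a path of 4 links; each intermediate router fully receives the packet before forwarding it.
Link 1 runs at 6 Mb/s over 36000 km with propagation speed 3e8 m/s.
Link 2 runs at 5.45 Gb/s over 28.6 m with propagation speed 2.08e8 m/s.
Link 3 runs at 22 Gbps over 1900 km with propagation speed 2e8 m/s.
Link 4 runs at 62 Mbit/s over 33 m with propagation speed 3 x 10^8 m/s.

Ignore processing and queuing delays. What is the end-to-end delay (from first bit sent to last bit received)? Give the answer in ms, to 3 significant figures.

L = 1423 × 8 = 11384 bits.
Transmission delays (L/R per hop): 1.89733, 0.00208881, 0.000517455, 0.183613 ms; sum = 2.08355 ms.
Propagation delays (d/s per hop): 120, 0.0001375, 9.5, 0.00011 ms; sum = 129.5 ms.
End-to-end = 132 ms.

132 ms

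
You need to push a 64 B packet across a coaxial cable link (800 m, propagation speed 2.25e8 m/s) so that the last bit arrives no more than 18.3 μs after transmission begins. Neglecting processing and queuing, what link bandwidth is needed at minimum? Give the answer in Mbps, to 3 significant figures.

34.7 Mbps

L = 512 bits.
Propagation delay = 800 / 225000000 = 3.55556 μs.
Transmission budget = 18.3 − 3.55556 = 14.7444 μs.
R ≥ L / t_tx = 512 bits / 1.47444e-05 s = 34.7 Mbps.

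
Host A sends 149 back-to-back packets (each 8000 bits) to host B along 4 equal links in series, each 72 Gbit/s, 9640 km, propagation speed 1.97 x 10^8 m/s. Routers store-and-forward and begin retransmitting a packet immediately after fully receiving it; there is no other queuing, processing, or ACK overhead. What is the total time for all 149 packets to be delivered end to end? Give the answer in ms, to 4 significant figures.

195.8 ms

Per-hop transmission t_tx = L/R = 8000/72000000000 = 0.000111111 ms.
Per-hop propagation t_prop = 9640000/197000000 = 48.934 ms.
Pipeline fill: first packet needs 4·t_tx to clear all hops; remaining 148 packets each add one t_tx.
Total = (4+149-1)·t_tx + 4·t_prop = 152·0.000111111 + 4·48.934 = 195.8 ms.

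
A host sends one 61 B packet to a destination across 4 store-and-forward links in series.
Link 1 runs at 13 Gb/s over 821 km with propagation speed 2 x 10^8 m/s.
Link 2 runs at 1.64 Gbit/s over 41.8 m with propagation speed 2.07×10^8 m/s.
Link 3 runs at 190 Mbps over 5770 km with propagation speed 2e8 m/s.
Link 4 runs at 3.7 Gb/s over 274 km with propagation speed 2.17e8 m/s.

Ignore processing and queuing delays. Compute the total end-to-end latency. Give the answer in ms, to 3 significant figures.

L = 61 × 8 = 488 bits.
Transmission delays (L/R per hop): 3.75385e-05, 0.000297561, 0.00256842, 0.000131892 ms; sum = 0.00303541 ms.
Propagation delays (d/s per hop): 4.105, 0.000201932, 28.85, 1.26267 ms; sum = 34.2179 ms.
End-to-end = 34.2 ms.

34.2 ms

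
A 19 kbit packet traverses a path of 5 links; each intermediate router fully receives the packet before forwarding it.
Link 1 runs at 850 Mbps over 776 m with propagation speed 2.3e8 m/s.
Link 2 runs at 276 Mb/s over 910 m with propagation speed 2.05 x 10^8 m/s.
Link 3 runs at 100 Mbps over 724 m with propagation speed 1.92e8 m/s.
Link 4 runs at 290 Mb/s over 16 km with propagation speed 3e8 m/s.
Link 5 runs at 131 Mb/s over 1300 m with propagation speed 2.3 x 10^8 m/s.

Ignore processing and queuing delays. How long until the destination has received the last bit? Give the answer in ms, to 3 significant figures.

L = 19000 bits.
Transmission delays (L/R per hop): 0.0223529, 0.0688406, 0.19, 0.0655172, 0.145038 ms; sum = 0.491749 ms.
Propagation delays (d/s per hop): 0.00337391, 0.00443902, 0.00377083, 0.0533333, 0.00565217 ms; sum = 0.0705693 ms.
End-to-end = 0.562 ms.

0.562 ms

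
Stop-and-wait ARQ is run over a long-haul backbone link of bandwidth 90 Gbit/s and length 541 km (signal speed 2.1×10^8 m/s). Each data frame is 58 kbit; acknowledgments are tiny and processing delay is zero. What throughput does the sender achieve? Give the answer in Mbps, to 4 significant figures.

t_tx = L/R = 58000/90000000000 = 6.44444e-07 s.
t_prop = 541000/210000000 = 0.00257619 s; RTT = 0.00515238 s.
Cycle = t_tx + RTT = 0.00515303 s.
Throughput = L / cycle = 58000 / 0.00515303 = 11.26 Mbps.

11.26 Mbps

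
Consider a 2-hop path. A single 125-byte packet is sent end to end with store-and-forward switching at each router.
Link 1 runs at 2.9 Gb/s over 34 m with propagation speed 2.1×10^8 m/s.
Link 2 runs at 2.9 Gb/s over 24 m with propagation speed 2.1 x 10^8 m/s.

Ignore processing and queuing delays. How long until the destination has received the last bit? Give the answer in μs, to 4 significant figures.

0.9658 μs

L = 125 × 8 = 1000 bits.
Transmission delay per hop = L/R = 1000/2900000000 = 0.344828 μs; 2 hops → 0.689655 μs.
Propagation delays (d/s per hop): 0.161905, 0.114286 μs; sum = 0.27619 μs.
End-to-end = 0.9658 μs.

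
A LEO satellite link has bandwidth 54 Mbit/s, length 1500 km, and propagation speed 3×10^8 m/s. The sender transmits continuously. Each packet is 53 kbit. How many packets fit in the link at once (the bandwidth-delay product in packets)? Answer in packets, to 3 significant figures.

5.09 packets

Propagation delay = 1500000 / 300000000 = 0.005 s.
BDP = R × t_prop = 54000000 × 0.005 = 270000 bits.
In packets of 53000 bits: 5.09 packets.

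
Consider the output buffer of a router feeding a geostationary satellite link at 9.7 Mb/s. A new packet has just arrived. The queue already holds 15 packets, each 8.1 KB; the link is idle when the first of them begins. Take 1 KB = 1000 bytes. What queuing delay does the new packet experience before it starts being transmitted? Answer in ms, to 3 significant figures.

Each queued packet: L/R = 64800/9700000 = 6.68041 ms.
15 queued → 100.206 ms.
Queuing delay = 100 ms.

100 ms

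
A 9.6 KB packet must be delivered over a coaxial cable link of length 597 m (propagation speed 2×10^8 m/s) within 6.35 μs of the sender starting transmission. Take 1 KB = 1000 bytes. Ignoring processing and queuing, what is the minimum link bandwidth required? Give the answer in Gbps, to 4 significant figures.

22.82 Gbps

L = 76800 bits.
Propagation delay = 597 / 200000000 = 2.985 μs.
Transmission budget = 6.35 − 2.985 = 3.365 μs.
R ≥ L / t_tx = 76800 bits / 3.365e-06 s = 22.82 Gbps.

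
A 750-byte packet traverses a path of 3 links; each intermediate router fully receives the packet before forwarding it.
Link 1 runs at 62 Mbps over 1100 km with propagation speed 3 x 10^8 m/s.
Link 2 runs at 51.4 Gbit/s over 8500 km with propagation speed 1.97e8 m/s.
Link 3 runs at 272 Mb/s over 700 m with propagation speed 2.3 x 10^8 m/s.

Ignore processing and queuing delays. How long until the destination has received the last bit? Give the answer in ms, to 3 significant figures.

L = 750 × 8 = 6000 bits.
Transmission delays (L/R per hop): 0.0967742, 0.000116732, 0.0220588 ms; sum = 0.11895 ms.
Propagation delays (d/s per hop): 3.66667, 43.1472, 0.00304348 ms; sum = 46.8169 ms.
End-to-end = 46.9 ms.

46.9 ms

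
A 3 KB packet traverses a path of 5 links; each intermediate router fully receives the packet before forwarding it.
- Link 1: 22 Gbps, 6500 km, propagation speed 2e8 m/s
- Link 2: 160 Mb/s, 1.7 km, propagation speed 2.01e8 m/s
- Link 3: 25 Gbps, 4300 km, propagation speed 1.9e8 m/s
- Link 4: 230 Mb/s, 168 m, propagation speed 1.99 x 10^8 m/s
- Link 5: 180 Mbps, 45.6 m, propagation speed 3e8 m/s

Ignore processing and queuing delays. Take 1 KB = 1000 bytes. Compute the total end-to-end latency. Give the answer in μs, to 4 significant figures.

55530 μs

L = 24000 bits.
Transmission delays (L/R per hop): 1.09091, 150, 0.96, 104.348, 133.333 μs; sum = 389.732 μs.
Propagation delays (d/s per hop): 32500, 8.45771, 22631.6, 0.844221, 0.152 μs; sum = 55141 μs.
End-to-end = 55530 μs.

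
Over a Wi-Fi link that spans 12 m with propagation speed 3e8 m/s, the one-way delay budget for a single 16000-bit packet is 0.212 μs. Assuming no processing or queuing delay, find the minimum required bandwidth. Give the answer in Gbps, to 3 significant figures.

Propagation delay = 12 / 300000000 = 0.04 μs.
Transmission budget = 0.212 − 0.04 = 0.172 μs.
R ≥ L / t_tx = 16000 bits / 1.72e-07 s = 93.0 Gbps.

93.0 Gbps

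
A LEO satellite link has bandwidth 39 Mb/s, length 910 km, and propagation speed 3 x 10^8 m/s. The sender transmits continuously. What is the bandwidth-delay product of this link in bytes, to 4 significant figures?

Propagation delay = 910000 / 300000000 = 0.00303333 s.
BDP = R × t_prop = 39000000 × 0.00303333 = 118300 bits.
In bytes: 118300/8 = 14790 bytes.

14790 bytes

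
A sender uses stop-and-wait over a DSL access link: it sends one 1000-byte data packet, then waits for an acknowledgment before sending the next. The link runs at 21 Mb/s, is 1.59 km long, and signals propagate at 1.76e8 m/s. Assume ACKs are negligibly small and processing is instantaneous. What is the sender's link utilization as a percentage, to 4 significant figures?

t_tx = L/R = 8000/21000000 = 0.000380952 s.
t_prop = 1590/176000000 = 9.03409e-06 s; RTT = 1.80682e-05 s.
Cycle = t_tx + RTT = 0.000399021 s.
Utilization = t_tx / cycle = 0.000380952/0.000399021 = 95.47 %.

95.47 %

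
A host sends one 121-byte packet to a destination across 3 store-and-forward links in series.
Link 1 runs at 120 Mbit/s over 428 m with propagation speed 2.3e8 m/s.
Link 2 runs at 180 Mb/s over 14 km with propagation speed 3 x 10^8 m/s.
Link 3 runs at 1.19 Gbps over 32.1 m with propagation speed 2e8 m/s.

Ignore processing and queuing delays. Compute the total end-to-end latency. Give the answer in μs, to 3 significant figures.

L = 121 × 8 = 968 bits.
Transmission delays (L/R per hop): 8.06667, 5.37778, 0.813445 μs; sum = 14.2579 μs.
Propagation delays (d/s per hop): 1.86087, 46.6667, 0.1605 μs; sum = 48.688 μs.
End-to-end = 62.9 μs.

62.9 μs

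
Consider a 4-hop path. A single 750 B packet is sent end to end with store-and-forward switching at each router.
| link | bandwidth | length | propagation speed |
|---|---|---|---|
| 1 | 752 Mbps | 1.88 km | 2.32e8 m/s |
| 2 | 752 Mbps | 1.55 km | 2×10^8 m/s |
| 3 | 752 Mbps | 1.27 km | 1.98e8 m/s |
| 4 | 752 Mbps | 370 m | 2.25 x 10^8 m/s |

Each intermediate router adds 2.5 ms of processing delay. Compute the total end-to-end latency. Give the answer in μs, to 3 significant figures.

L = 750 × 8 = 6000 bits.
Transmission delay per hop = L/R = 6000/752000000 = 7.97872 μs; 4 hops → 31.9149 μs.
Propagation delays (d/s per hop): 8.10345, 7.75, 6.41414, 1.64444 μs; sum = 23.912 μs.
Processing at 3 router(s): 3 × 2.5 ms = 7500 μs.
End-to-end = 7560 μs.

7560 μs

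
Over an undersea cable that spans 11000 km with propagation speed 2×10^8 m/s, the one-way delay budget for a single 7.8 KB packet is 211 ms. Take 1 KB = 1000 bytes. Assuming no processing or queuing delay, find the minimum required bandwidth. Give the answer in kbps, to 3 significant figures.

L = 62400 bits.
Propagation delay = 11000000 / 200000000 = 55 ms.
Transmission budget = 211 − 55 = 156 ms.
R ≥ L / t_tx = 62400 bits / 0.156 s = 400 kbps.

400 kbps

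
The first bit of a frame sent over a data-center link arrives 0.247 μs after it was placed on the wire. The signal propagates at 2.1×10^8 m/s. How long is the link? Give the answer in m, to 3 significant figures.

d = s × t_prop = 210000000 × 2.47e-07 = 51.9 m.

51.9 m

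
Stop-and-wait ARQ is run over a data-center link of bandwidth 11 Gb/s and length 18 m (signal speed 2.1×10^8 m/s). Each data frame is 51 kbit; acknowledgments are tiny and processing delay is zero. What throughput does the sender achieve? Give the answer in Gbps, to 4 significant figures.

t_tx = L/R = 51000/11000000000 = 4.63636e-06 s.
t_prop = 18/210000000 = 8.57143e-08 s; RTT = 1.71429e-07 s.
Cycle = t_tx + RTT = 4.80779e-06 s.
Throughput = L / cycle = 51000 / 4.80779e-06 = 10.61 Gbps.

10.61 Gbps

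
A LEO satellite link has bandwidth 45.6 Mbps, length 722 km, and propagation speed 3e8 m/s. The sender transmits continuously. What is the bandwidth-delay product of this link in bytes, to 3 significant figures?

Propagation delay = 722000 / 300000000 = 0.00240667 s.
BDP = R × t_prop = 45600000 × 0.00240667 = 109744 bits.
In bytes: 109744/8 = 13700 bytes.

13700 bytes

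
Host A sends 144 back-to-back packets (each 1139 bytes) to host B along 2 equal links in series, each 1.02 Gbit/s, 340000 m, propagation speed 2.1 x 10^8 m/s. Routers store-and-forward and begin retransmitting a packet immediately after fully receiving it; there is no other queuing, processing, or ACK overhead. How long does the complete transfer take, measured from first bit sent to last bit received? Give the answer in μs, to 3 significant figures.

4530 μs

Per-hop transmission t_tx = L/R = 9112/1020000000 = 8.93333 μs.
Per-hop propagation t_prop = 340000/210000000 = 1619.05 μs.
Pipeline fill: first packet needs 2·t_tx to clear all hops; remaining 143 packets each add one t_tx.
Total = (2+144-1)·t_tx + 2·t_prop = 145·8.93333 + 2·1619.05 = 4530 μs.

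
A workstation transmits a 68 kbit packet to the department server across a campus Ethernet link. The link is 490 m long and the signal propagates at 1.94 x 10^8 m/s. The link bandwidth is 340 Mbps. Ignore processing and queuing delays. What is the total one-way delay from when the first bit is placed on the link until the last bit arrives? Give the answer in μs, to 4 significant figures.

202.5 μs

L = 68000 bits.
Transmission delay = L/R = 68000 / 340000000 = 200 μs.
Propagation delay = d/s = 490 m / 194000000 m/s = 2.52577 μs.
Total = 202.5 μs.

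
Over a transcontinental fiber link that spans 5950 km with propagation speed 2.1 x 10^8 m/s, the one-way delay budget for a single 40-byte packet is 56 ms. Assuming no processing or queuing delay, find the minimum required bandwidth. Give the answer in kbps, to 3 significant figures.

L = 320 bits.
Propagation delay = 5950000 / 210000000 = 28.3333 ms.
Transmission budget = 56 − 28.3333 = 27.6667 ms.
R ≥ L / t_tx = 320 bits / 0.0276667 s = 11.6 kbps.

11.6 kbps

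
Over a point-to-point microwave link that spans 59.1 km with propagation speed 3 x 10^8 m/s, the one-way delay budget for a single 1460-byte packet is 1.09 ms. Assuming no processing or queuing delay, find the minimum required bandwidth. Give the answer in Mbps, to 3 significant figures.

L = 11680 bits.
Propagation delay = 59100 / 300000000 = 0.197 ms.
Transmission budget = 1.09 − 0.197 = 0.893 ms.
R ≥ L / t_tx = 11680 bits / 0.000893 s = 13.1 Mbps.

13.1 Mbps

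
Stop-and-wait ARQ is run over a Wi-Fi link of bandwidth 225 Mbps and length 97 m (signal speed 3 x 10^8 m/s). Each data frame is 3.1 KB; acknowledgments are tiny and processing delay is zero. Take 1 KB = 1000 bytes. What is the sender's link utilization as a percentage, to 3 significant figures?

99.4 %

t_tx = L/R = 24800/225000000 = 0.000110222 s.
t_prop = 97/300000000 = 3.23333e-07 s; RTT = 6.46667e-07 s.
Cycle = t_tx + RTT = 0.000110869 s.
Utilization = t_tx / cycle = 0.000110222/0.000110869 = 99.4 %.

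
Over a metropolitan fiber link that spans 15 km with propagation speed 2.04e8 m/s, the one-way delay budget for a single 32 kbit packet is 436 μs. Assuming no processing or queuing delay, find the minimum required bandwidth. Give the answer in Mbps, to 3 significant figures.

88.3 Mbps

Propagation delay = 15000 / 204000000 = 73.5294 μs.
Transmission budget = 436 − 73.5294 = 362.471 μs.
R ≥ L / t_tx = 32000 bits / 0.000362471 s = 88.3 Mbps.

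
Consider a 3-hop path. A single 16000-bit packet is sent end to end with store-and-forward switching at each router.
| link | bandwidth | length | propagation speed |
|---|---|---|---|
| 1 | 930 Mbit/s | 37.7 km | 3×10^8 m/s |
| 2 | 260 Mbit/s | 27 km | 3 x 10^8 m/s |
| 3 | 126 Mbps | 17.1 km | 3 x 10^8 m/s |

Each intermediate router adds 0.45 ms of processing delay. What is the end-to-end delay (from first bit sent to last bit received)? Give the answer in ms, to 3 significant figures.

Transmission delays (L/R per hop): 0.0172043, 0.0615385, 0.126984 ms; sum = 0.205727 ms.
Propagation delays (d/s per hop): 0.125667, 0.09, 0.057 ms; sum = 0.272667 ms.
Processing at 2 router(s): 2 × 0.45 ms = 0.9 ms.
End-to-end = 1.38 ms.

1.38 ms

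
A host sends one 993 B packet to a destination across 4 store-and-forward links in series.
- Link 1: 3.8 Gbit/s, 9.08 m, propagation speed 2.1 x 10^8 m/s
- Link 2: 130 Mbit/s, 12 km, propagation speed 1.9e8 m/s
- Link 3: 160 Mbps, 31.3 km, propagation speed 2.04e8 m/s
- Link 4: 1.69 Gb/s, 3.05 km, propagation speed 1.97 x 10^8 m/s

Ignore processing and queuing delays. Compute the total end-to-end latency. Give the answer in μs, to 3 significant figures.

L = 993 × 8 = 7944 bits.
Transmission delays (L/R per hop): 2.09053, 61.1077, 49.65, 4.70059 μs; sum = 117.549 μs.
Propagation delays (d/s per hop): 0.0432381, 63.1579, 153.431, 15.4822 μs; sum = 232.115 μs.
End-to-end = 350 μs.

350 μs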